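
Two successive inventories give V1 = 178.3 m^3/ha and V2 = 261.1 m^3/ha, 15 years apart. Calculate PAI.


Formula: PAI = (V_T2 - V_T1) / (T2 - T1)
Volume increment = 261.1 - 178.3 = 82.8 m^3/ha
PAI = 82.8 / 15 = 5.52 m^3/ha/year

5.52


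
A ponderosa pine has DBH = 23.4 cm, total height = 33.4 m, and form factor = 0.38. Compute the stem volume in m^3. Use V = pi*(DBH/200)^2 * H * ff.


Formula: V = pi * (DBH/200)^2 * H * ff
Radius = DBH/200 = 23.4/200 = 0.117 m
Radius^2 = 0.117^2 = 0.013689 m^2
V = pi * 0.013689 * 33.4 * 0.38
V = 0.546 m^3

0.546


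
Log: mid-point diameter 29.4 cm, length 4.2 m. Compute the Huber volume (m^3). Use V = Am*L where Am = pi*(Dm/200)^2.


Huber: V = Am * L,  Am = pi*(Dm/200)^2
Am = pi*(29.4/200)^2 = 0.067887 m^2
V = 0.067887*4.2 = 0.2851 m^3

0.2851


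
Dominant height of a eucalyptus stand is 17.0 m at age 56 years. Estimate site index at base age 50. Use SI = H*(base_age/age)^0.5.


Formula: SI = H_dom * (base_age / age)^0.5
Age ratio = 50 / 56 = 0.89286
sqrt(age_ratio) = 0.94491
SI = 17.0 * 0.94491 = 16.1 m

16.1


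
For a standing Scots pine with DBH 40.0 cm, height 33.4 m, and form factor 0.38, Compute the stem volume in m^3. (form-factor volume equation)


Formula: V = pi * (DBH/200)^2 * H * ff
Radius = DBH/200 = 40.0/200 = 0.2 m
Radius^2 = 0.2^2 = 0.04 m^2
V = pi * 0.04 * 33.4 * 0.38
V = 1.595 m^3

1.595


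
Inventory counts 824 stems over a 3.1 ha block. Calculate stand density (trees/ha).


Formula: Stand Density = N_trees / Area_ha
Density = 824 trees / 3.1 ha
Density = 266 trees/ha

266


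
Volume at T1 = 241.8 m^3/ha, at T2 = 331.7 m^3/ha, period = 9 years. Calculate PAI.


Formula: PAI = (V_T2 - V_T1) / (T2 - T1)
Volume increment = 331.7 - 241.8 = 89.9 m^3/ha
PAI = 89.9 / 9 = 9.99 m^3/ha/year

9.99


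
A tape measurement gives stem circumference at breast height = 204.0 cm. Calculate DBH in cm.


Formula: DBH = C / pi
DBH = 204.0 / pi
pi = 3.14159...
DBH = 64.9 cm

64.9


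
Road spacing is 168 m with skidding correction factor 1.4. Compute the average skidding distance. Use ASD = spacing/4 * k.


Formula: ASD = (spacing / 4) * correction
Uncorrected distance = spacing / 4 = 168 / 4 = 42 m
ASD = 42 * 1.4 = 59 m

59


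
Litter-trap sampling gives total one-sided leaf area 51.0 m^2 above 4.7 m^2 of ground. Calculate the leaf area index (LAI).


Formula: LAI = total leaf area / ground area  (dimensionless)
LAI = 51.0 m^2 / 4.7 m^2
LAI = 10.85

10.85


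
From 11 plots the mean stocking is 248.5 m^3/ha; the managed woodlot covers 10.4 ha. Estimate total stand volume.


Formula: Total Volume = Mean Volume per ha * Total Area
Total Volume = 248.5 m^3/ha * 10.4 ha
Total Volume = 2584 m^3

2584


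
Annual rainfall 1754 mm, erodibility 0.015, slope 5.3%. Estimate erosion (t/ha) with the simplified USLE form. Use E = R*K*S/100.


Formula: E = R * K * S / 100  (simplified USLE)
R * K = 1754 * 0.015 = 26.31
E = 26.31 * 5.3 / 100 = 1.39 t/ha

1.39


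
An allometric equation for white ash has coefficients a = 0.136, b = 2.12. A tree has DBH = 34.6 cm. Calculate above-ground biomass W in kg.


Formula: W = a * DBH^b  (allometric power law)
DBH^b = 34.6^2.12 = 1831.6451
W = 0.136 * 1831.6451 = 249.1 kg

249.1


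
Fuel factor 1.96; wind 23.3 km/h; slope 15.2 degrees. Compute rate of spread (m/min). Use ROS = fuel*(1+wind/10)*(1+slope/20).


Formula: ROS = fuel * (1 + wind/10) * (1 + slope/20)
Wind factor = 1 + 23.3/10 = 3.33
Slope factor = 1 + 15.2/20 = 1.76
ROS = 1.96 * 3.33 * 1.76 = 11.49 m/min

11.49


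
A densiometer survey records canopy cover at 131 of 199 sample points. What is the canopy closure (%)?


Formula: Canopy closure = covered points / total points * 100
Closure = 131 / 199 * 100
Closure = 0.6583 * 100 = 65.8%

65.8


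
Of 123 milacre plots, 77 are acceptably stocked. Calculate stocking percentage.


Formula: Stocking % = stocked plots / total plots * 100
Stocking = 77 / 123 * 100
Stocking = 0.626 * 100 = 62.6%

62.6


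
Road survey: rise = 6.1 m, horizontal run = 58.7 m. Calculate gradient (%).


Formula: Gradient = rise / run * 100
Gradient = 6.1 / 58.7 * 100 = 10.4%

10.4


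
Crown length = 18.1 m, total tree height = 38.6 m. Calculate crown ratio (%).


Formula: Crown Ratio = (Crown Length / Total Height) * 100
CR = (18.1 m / 38.6 m) * 100
CR = 0.4689 * 100 = 46.9%

46.9


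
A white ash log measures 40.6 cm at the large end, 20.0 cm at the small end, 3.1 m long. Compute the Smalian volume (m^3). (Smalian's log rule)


Smalian: V = (A1 + A2)/2 * L,  A = pi*(D/200)^2
A1 = pi*(40.6/200)^2 = 0.129462 m^2
A2 = pi*(20.0/200)^2 = 0.031416 m^2
V = (0.129462+0.031416)/2*3.1 = 0.2494 m^3

0.2494


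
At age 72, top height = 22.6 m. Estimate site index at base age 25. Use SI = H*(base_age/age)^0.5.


Formula: SI = H_dom * (base_age / age)^0.5
Age ratio = 25 / 72 = 0.34722
sqrt(age_ratio) = 0.58926
SI = 22.6 * 0.58926 = 13.3 m

13.3


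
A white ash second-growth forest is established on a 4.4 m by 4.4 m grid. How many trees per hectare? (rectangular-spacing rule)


Formula: TPH = 10000 m^2/ha / (spacing_x * spacing_y)
Area per tree = 4.4 m * 4.4 m = 19.36 m^2
TPH = 10000 / 19.36 = 517 trees/ha

517


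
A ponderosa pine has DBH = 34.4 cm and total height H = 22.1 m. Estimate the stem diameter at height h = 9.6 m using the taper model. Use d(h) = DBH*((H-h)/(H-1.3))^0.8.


Taper: d(h) = DBH * ((H - h) / (H - 1.3))^0.8
Numerator = H - h = 22.1 - 9.6 = 12.5 m
Denominator = H - 1.3 = 22.1 - 1.3 = 20.8 m
Ratio = 12.5 / 20.8 = 0.60096
d = 34.4 * 0.60096^0.8 = 22.9 cm

22.9


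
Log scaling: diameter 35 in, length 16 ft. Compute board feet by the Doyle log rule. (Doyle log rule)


Doyle: BF = (D - 4)^2 * L / 16
Adjusted diameter = 35 - 4 = 31 in
(D-4)^2 = 31^2 = 961
BF = 961 * 16 / 16 = 961 BF

961


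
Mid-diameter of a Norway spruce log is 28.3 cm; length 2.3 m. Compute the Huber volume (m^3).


Huber: V = Am * L,  Am = pi*(Dm/200)^2
Am = pi*(28.3/200)^2 = 0.062902 m^2
V = 0.062902*2.3 = 0.1447 m^3

0.1447


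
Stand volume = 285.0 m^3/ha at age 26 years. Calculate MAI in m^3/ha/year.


Formula: MAI = Total Volume / Stand Age
MAI = 285.0 m^3/ha / 26 years
MAI = 10.96 m^3/ha/year

10.96


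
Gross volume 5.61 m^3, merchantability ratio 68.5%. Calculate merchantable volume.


Formula: MV = V_total * (merchantable_pct / 100)
Merchantable fraction = 68.5% / 100 = 0.685
MV = 5.61 m^3 * 0.685 = 3.843 m^3

3.843


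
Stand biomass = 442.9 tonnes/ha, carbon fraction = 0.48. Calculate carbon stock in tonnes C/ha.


Formula: Carbon Stock = Biomass * Carbon Fraction
C = 442.9 t/ha * 0.48
C = 212.6 t C/ha

212.6


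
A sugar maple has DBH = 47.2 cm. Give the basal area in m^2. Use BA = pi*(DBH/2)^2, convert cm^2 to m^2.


Formula: BA = pi * (DBH/2)^2 / 10000  (cm^2 to m^2)
Radius = DBH/2 = 47.2/2 = 23.6 cm
BA = pi * 23.6^2 / 10000
   = 1749.7414 cm^2 / 10000
   = 0.175 m^2

0.175


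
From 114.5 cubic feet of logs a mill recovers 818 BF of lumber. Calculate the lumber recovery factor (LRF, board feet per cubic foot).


Formula: LRF = Lumber Output (BF) / Log Input (ft^3)
LRF = 818 BF / 114.5 ft^3
LRF = 7.14 BF/ft^3

7.14


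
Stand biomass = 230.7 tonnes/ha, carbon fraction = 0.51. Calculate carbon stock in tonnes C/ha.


Formula: Carbon Stock = Biomass * Carbon Fraction
C = 230.7 t/ha * 0.51
C = 117.7 t C/ha

117.7


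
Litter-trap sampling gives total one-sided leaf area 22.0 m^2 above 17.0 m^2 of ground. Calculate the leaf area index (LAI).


Formula: LAI = total leaf area / ground area  (dimensionless)
LAI = 22.0 m^2 / 17.0 m^2
LAI = 1.29

1.29


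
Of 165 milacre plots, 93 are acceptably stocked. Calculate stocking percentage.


Formula: Stocking % = stocked plots / total plots * 100
Stocking = 93 / 165 * 100
Stocking = 0.5636 * 100 = 56.4%

56.4


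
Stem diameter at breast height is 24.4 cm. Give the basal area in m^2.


Formula: BA = pi * (DBH/2)^2 / 10000  (cm^2 to m^2)
Radius = DBH/2 = 24.4/2 = 12.2 cm
BA = pi * 12.2^2 / 10000
   = 467.5947 cm^2 / 10000
   = 0.0468 m^2

0.0468


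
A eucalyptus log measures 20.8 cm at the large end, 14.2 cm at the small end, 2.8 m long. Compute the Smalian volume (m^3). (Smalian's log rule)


Smalian: V = (A1 + A2)/2 * L,  A = pi*(D/200)^2
A1 = pi*(20.8/200)^2 = 0.033979 m^2
A2 = pi*(14.2/200)^2 = 0.015837 m^2
V = (0.033979+0.015837)/2*2.8 = 0.0697 m^3

0.0697


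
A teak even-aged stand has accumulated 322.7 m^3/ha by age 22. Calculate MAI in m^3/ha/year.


Formula: MAI = Total Volume / Stand Age
MAI = 322.7 m^3/ha / 22 years
MAI = 14.67 m^3/ha/year

14.67


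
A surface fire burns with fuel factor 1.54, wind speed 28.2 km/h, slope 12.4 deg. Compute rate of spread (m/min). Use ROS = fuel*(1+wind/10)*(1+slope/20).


Formula: ROS = fuel * (1 + wind/10) * (1 + slope/20)
Wind factor = 1 + 28.2/10 = 3.82
Slope factor = 1 + 12.4/20 = 1.62
ROS = 1.54 * 3.82 * 1.62 = 9.53 m/min

9.53


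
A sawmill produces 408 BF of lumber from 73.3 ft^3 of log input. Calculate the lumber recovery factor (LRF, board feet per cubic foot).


Formula: LRF = Lumber Output (BF) / Log Input (ft^3)
LRF = 408 BF / 73.3 ft^3
LRF = 5.57 BF/ft^3

5.57


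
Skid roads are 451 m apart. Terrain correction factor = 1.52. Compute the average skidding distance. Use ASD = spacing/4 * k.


Formula: ASD = (spacing / 4) * correction
Uncorrected distance = spacing / 4 = 451 / 4 = 112.75 m
ASD = 112.75 * 1.52 = 171 m

171


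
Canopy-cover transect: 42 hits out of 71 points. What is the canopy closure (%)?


Formula: Canopy closure = covered points / total points * 100
Closure = 42 / 71 * 100
Closure = 0.5915 * 100 = 59.2%

59.2


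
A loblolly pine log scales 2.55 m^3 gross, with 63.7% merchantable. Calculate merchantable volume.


Formula: MV = V_total * (merchantable_pct / 100)
Merchantable fraction = 63.7% / 100 = 0.637
MV = 2.55 m^3 * 0.637 = 1.624 m^3

1.624


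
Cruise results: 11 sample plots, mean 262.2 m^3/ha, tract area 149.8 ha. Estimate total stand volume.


Formula: Total Volume = Mean Volume per ha * Total Area
Total Volume = 262.2 m^3/ha * 149.8 ha
Total Volume = 39278 m^3

39278


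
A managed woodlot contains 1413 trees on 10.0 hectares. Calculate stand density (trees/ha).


Formula: Stand Density = N_trees / Area_ha
Density = 1413 trees / 10.0 ha
Density = 141 trees/ha

141


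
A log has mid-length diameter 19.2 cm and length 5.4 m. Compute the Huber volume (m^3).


Huber: V = Am * L,  Am = pi*(Dm/200)^2
Am = pi*(19.2/200)^2 = 0.028953 m^2
V = 0.028953*5.4 = 0.1563 m^3

0.1563


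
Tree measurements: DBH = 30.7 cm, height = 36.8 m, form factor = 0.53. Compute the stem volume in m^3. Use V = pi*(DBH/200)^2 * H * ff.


Formula: V = pi * (DBH/200)^2 * H * ff
Radius = DBH/200 = 30.7/200 = 0.1535 m
Radius^2 = 0.1535^2 = 0.02356225 m^2
V = pi * 0.02356225 * 36.8 * 0.53
V = 1.444 m^3

1.444


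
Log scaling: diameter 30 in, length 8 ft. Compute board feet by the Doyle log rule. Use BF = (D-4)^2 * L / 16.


Doyle: BF = (D - 4)^2 * L / 16
Adjusted diameter = 30 - 4 = 26 in
(D-4)^2 = 26^2 = 676
BF = 676 * 8 / 16 = 338 BF

338


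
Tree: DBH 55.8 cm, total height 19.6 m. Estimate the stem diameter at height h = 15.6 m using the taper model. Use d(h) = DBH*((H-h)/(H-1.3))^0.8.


Taper: d(h) = DBH * ((H - h) / (H - 1.3))^0.8
Numerator = H - h = 19.6 - 15.6 = 4.0 m
Denominator = H - 1.3 = 19.6 - 1.3 = 18.3 m
Ratio = 4.0 / 18.3 = 0.21858
d = 55.8 * 0.21858^0.8 = 16.5 cm

16.5


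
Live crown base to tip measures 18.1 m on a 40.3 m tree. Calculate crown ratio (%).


Formula: Crown Ratio = (Crown Length / Total Height) * 100
CR = (18.1 m / 40.3 m) * 100
CR = 0.4491 * 100 = 44.9%

44.9


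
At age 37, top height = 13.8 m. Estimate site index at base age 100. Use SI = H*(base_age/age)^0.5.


Formula: SI = H_dom * (base_age / age)^0.5
Age ratio = 100 / 37 = 2.7027
sqrt(age_ratio) = 1.64399
SI = 13.8 * 1.64399 = 22.7 m

22.7


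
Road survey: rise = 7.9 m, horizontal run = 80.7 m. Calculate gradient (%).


Formula: Gradient = rise / run * 100
Gradient = 7.9 / 80.7 * 100 = 9.8%

9.8


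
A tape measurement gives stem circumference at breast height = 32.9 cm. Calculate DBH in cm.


Formula: DBH = C / pi
DBH = 32.9 / pi
pi = 3.14159...
DBH = 10.5 cm

10.5


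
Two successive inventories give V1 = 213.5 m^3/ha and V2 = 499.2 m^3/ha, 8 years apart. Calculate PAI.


Formula: PAI = (V_T2 - V_T1) / (T2 - T1)
Volume increment = 499.2 - 213.5 = 285.7 m^3/ha
PAI = 285.7 / 8 = 35.71 m^3/ha/year

35.71


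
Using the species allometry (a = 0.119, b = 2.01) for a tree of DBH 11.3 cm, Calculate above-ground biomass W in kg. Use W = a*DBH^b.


Formula: W = a * DBH^b  (allometric power law)
DBH^b = 11.3^2.01 = 130.8241
W = 0.119 * 130.8241 = 15.6 kg

15.6


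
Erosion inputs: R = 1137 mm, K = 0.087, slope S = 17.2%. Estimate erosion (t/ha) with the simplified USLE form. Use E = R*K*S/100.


Formula: E = R * K * S / 100  (simplified USLE)
R * K = 1137 * 0.087 = 98.919
E = 98.919 * 17.2 / 100 = 17.01 t/ha

17.01


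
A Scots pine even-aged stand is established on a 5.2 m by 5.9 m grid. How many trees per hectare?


Formula: TPH = 10000 m^2/ha / (spacing_x * spacing_y)
Area per tree = 5.2 m * 5.9 m = 30.68 m^2
TPH = 10000 / 30.68 = 326 trees/ha

326


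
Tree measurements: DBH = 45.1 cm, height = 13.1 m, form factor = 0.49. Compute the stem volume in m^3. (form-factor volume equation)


Formula: V = pi * (DBH/200)^2 * H * ff
Radius = DBH/200 = 45.1/200 = 0.2255 m
Radius^2 = 0.2255^2 = 0.05085025 m^2
V = pi * 0.05085025 * 13.1 * 0.49
V = 1.025 m^3

1.025


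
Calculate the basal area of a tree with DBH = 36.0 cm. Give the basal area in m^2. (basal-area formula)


Formula: BA = pi * (DBH/2)^2 / 10000  (cm^2 to m^2)
Radius = DBH/2 = 36.0/2 = 18.0 cm
BA = pi * 18.0^2 / 10000
   = 1017.876 cm^2 / 10000
   = 0.1018 m^2

0.1018


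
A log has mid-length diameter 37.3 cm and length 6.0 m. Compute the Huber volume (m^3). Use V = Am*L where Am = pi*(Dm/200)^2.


Huber: V = Am * L,  Am = pi*(Dm/200)^2
Am = pi*(37.3/200)^2 = 0.109272 m^2
V = 0.109272*6.0 = 0.6556 m^3

0.6556


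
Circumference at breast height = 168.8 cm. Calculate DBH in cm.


Formula: DBH = C / pi
DBH = 168.8 / pi
pi = 3.14159...
DBH = 53.7 cm

53.7


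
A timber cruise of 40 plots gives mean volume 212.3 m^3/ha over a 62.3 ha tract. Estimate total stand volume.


Formula: Total Volume = Mean Volume per ha * Total Area
Total Volume = 212.3 m^3/ha * 62.3 ha
Total Volume = 13226 m^3

13226


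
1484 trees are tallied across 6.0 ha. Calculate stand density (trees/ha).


Formula: Stand Density = N_trees / Area_ha
Density = 1484 trees / 6.0 ha
Density = 247 trees/ha

247


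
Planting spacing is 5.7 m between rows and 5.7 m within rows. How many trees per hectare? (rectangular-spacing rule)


Formula: TPH = 10000 m^2/ha / (spacing_x * spacing_y)
Area per tree = 5.7 m * 5.7 m = 32.49 m^2
TPH = 10000 / 32.49 = 308 trees/ha

308


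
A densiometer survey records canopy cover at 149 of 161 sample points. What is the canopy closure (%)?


Formula: Canopy closure = covered points / total points * 100
Closure = 149 / 161 * 100
Closure = 0.9255 * 100 = 92.5%

92.5


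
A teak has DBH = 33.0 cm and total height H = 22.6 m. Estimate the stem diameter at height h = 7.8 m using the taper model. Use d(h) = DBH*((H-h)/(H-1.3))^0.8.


Taper: d(h) = DBH * ((H - h) / (H - 1.3))^0.8
Numerator = H - h = 22.6 - 7.8 = 14.8 m
Denominator = H - 1.3 = 22.6 - 1.3 = 21.3 m
Ratio = 14.8 / 21.3 = 0.69484
d = 33.0 * 0.69484^0.8 = 24.7 cm

24.7


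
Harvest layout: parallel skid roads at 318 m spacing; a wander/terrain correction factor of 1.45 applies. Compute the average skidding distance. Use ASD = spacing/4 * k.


Formula: ASD = (spacing / 4) * correction
Uncorrected distance = spacing / 4 = 318 / 4 = 79.5 m
ASD = 79.5 * 1.45 = 115 m

115


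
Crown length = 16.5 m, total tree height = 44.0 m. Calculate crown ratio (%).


Formula: Crown Ratio = (Crown Length / Total Height) * 100
CR = (16.5 m / 44.0 m) * 100
CR = 0.375 * 100 = 37.5%

37.5


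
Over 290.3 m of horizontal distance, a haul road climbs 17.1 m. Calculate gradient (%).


Formula: Gradient = rise / run * 100
Gradient = 17.1 / 290.3 * 100 = 5.9%

5.9


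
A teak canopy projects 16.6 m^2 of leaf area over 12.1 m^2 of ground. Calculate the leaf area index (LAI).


Formula: LAI = total leaf area / ground area  (dimensionless)
LAI = 16.6 m^2 / 12.1 m^2
LAI = 1.37

1.37


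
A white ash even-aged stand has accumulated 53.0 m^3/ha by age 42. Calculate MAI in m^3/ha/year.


Formula: MAI = Total Volume / Stand Age
MAI = 53.0 m^3/ha / 42 years
MAI = 1.26 m^3/ha/year

1.26


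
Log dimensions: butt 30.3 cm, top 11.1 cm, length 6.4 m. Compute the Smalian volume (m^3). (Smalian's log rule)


Smalian: V = (A1 + A2)/2 * L,  A = pi*(D/200)^2
A1 = pi*(30.3/200)^2 = 0.072107 m^2
A2 = pi*(11.1/200)^2 = 0.009677 m^2
V = (0.072107+0.009677)/2*6.4 = 0.2617 m^3

0.2617


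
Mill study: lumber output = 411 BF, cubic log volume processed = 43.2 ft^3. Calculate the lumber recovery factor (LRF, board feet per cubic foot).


Formula: LRF = Lumber Output (BF) / Log Input (ft^3)
LRF = 411 BF / 43.2 ft^3
LRF = 9.51 BF/ft^3

9.51


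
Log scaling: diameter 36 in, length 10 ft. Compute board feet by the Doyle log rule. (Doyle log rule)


Doyle: BF = (D - 4)^2 * L / 16
Adjusted diameter = 36 - 4 = 32 in
(D-4)^2 = 32^2 = 1024
BF = 1024 * 10 / 16 = 640 BF

640


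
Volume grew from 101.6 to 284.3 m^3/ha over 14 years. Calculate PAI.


Formula: PAI = (V_T2 - V_T1) / (T2 - T1)
Volume increment = 284.3 - 101.6 = 182.7 m^3/ha
PAI = 182.7 / 14 = 13.05 m^3/ha/year

13.05


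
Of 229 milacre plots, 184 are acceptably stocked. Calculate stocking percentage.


Formula: Stocking % = stocked plots / total plots * 100
Stocking = 184 / 229 * 100
Stocking = 0.8035 * 100 = 80.3%

80.3


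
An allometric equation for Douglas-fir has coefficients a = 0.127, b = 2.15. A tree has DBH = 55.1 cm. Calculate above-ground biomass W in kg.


Formula: W = a * DBH^b  (allometric power law)
DBH^b = 55.1^2.15 = 5539.5685
W = 0.127 * 5539.5685 = 703.5 kg

703.5


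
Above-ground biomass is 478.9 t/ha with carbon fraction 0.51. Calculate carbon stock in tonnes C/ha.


Formula: Carbon Stock = Biomass * Carbon Fraction
C = 478.9 t/ha * 0.51
C = 244.2 t C/ha

244.2


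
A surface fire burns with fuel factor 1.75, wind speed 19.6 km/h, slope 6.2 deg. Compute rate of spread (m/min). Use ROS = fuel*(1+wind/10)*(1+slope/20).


Formula: ROS = fuel * (1 + wind/10) * (1 + slope/20)
Wind factor = 1 + 19.6/10 = 2.96
Slope factor = 1 + 6.2/20 = 1.31
ROS = 1.75 * 2.96 * 1.31 = 6.79 m/min

6.79


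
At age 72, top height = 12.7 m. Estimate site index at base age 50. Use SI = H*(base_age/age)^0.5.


Formula: SI = H_dom * (base_age / age)^0.5
Age ratio = 50 / 72 = 0.69444
sqrt(age_ratio) = 0.83333
SI = 12.7 * 0.83333 = 10.6 m

10.6


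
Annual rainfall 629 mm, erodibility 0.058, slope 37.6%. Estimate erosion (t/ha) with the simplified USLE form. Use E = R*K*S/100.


Formula: E = R * K * S / 100  (simplified USLE)
R * K = 629 * 0.058 = 36.482
E = 36.482 * 37.6 / 100 = 13.72 t/ha

13.72


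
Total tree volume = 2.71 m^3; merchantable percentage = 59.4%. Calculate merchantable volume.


Formula: MV = V_total * (merchantable_pct / 100)
Merchantable fraction = 59.4% / 100 = 0.594
MV = 2.71 m^3 * 0.594 = 1.61 m^3

1.61


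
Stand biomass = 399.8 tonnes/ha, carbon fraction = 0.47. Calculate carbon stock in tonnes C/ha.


Formula: Carbon Stock = Biomass * Carbon Fraction
C = 399.8 t/ha * 0.47
C = 187.9 t C/ha

187.9


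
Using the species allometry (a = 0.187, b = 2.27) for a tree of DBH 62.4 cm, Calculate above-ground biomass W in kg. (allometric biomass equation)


Formula: W = a * DBH^b  (allometric power law)
DBH^b = 62.4^2.27 = 11886.9112
W = 0.187 * 11886.9112 = 2222.9 kg

2222.9


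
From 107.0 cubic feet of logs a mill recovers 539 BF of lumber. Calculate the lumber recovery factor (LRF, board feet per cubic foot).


Formula: LRF = Lumber Output (BF) / Log Input (ft^3)
LRF = 539 BF / 107.0 ft^3
LRF = 5.04 BF/ft^3

5.04


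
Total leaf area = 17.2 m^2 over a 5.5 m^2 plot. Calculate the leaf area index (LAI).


Formula: LAI = total leaf area / ground area  (dimensionless)
LAI = 17.2 m^2 / 5.5 m^2
LAI = 3.13

3.13


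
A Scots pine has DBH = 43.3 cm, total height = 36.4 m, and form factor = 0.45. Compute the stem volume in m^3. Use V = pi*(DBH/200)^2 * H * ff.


Formula: V = pi * (DBH/200)^2 * H * ff
Radius = DBH/200 = 43.3/200 = 0.2165 m
Radius^2 = 0.2165^2 = 0.04687225 m^2
V = pi * 0.04687225 * 36.4 * 0.45
V = 2.412 m^3

2.412


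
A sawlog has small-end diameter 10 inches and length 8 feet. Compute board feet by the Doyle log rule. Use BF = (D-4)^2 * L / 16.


Doyle: BF = (D - 4)^2 * L / 16
Adjusted diameter = 10 - 4 = 6 in
(D-4)^2 = 6^2 = 36
BF = 36 * 8 / 16 = 18 BF

18


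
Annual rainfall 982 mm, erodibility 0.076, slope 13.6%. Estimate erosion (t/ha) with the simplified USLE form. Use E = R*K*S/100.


Formula: E = R * K * S / 100  (simplified USLE)
R * K = 982 * 0.076 = 74.632
E = 74.632 * 13.6 / 100 = 10.15 t/ha

10.15


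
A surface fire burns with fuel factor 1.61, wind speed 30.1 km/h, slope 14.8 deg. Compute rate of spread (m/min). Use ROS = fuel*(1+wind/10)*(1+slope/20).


Formula: ROS = fuel * (1 + wind/10) * (1 + slope/20)
Wind factor = 1 + 30.1/10 = 4.01
Slope factor = 1 + 14.8/20 = 1.74
ROS = 1.61 * 4.01 * 1.74 = 11.23 m/min

11.23


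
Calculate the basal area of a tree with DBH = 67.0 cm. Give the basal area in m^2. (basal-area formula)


Formula: BA = pi * (DBH/2)^2 / 10000  (cm^2 to m^2)
Radius = DBH/2 = 67.0/2 = 33.5 cm
BA = pi * 33.5^2 / 10000
   = 3525.6524 cm^2 / 10000
   = 0.3526 m^2

0.3526


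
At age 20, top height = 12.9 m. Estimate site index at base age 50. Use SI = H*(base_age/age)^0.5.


Formula: SI = H_dom * (base_age / age)^0.5
Age ratio = 50 / 20 = 2.5
sqrt(age_ratio) = 1.58114
SI = 12.9 * 1.58114 = 20.4 m

20.4


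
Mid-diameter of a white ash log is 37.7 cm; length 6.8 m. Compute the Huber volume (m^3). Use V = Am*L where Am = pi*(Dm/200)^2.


Huber: V = Am * L,  Am = pi*(Dm/200)^2
Am = pi*(37.7/200)^2 = 0.111628 m^2
V = 0.111628*6.8 = 0.7591 m^3

0.7591


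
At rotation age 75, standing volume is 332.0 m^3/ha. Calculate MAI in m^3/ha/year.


Formula: MAI = Total Volume / Stand Age
MAI = 332.0 m^3/ha / 75 years
MAI = 4.43 m^3/ha/year

4.43


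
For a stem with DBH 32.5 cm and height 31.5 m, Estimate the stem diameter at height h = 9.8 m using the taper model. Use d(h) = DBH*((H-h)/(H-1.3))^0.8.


Taper: d(h) = DBH * ((H - h) / (H - 1.3))^0.8
Numerator = H - h = 31.5 - 9.8 = 21.7 m
Denominator = H - 1.3 = 31.5 - 1.3 = 30.2 m
Ratio = 21.7 / 30.2 = 0.71854
d = 32.5 * 0.71854^0.8 = 24.9 cm

24.9


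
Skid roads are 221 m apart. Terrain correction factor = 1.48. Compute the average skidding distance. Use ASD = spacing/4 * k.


Formula: ASD = (spacing / 4) * correction
Uncorrected distance = spacing / 4 = 221 / 4 = 55.25 m
ASD = 55.25 * 1.48 = 82 m

82


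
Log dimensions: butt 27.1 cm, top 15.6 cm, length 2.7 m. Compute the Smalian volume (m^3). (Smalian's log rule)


Smalian: V = (A1 + A2)/2 * L,  A = pi*(D/200)^2
A1 = pi*(27.1/200)^2 = 0.05768 m^2
A2 = pi*(15.6/200)^2 = 0.019113 m^2
V = (0.05768+0.019113)/2*2.7 = 0.1037 m^3

0.1037


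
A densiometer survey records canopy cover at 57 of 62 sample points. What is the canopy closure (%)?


Formula: Canopy closure = covered points / total points * 100
Closure = 57 / 62 * 100
Closure = 0.9194 * 100 = 91.9%

91.9


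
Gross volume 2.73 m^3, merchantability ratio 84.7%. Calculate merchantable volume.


Formula: MV = V_total * (merchantable_pct / 100)
Merchantable fraction = 84.7% / 100 = 0.847
MV = 2.73 m^3 * 0.847 = 2.312 m^3

2.312


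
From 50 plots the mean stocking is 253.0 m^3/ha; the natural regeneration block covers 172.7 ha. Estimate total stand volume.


Formula: Total Volume = Mean Volume per ha * Total Area
Total Volume = 253.0 m^3/ha * 172.7 ha
Total Volume = 43693 m^3

43693


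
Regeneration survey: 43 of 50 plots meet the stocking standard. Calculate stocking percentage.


Formula: Stocking % = stocked plots / total plots * 100
Stocking = 43 / 50 * 100
Stocking = 0.86 * 100 = 86.0%

86.0


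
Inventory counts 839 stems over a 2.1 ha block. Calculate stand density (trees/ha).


Formula: Stand Density = N_trees / Area_ha
Density = 839 trees / 2.1 ha
Density = 400 trees/ha

400


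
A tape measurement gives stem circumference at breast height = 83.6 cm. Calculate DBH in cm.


Formula: DBH = C / pi
DBH = 83.6 / pi
pi = 3.14159...
DBH = 26.6 cm

26.6


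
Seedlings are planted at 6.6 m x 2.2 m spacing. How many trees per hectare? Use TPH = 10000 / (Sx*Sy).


Formula: TPH = 10000 m^2/ha / (spacing_x * spacing_y)
Area per tree = 6.6 m * 2.2 m = 14.52 m^2
TPH = 10000 / 14.52 = 689 trees/ha

689


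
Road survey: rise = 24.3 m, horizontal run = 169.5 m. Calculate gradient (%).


Formula: Gradient = rise / run * 100
Gradient = 24.3 / 169.5 * 100 = 14.3%

14.3


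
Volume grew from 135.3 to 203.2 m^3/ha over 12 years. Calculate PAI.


Formula: PAI = (V_T2 - V_T1) / (T2 - T1)
Volume increment = 203.2 - 135.3 = 67.9 m^3/ha
PAI = 67.9 / 12 = 5.66 m^3/ha/year

5.66


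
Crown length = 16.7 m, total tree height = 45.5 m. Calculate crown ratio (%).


Formula: Crown Ratio = (Crown Length / Total Height) * 100
CR = (16.7 m / 45.5 m) * 100
CR = 0.367 * 100 = 36.7%

36.7


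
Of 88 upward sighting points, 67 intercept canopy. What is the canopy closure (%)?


Formula: Canopy closure = covered points / total points * 100
Closure = 67 / 88 * 100
Closure = 0.7614 * 100 = 76.1%

76.1


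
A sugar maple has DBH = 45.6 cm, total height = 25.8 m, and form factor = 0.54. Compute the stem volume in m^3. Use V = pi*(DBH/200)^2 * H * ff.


Formula: V = pi * (DBH/200)^2 * H * ff
Radius = DBH/200 = 45.6/200 = 0.228 m
Radius^2 = 0.228^2 = 0.051984 m^2
V = pi * 0.051984 * 25.8 * 0.54
V = 2.275 m^3

2.275


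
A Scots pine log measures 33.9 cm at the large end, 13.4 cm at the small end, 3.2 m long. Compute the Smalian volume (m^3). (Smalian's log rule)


Smalian: V = (A1 + A2)/2 * L,  A = pi*(D/200)^2
A1 = pi*(33.9/200)^2 = 0.090259 m^2
A2 = pi*(13.4/200)^2 = 0.014103 m^2
V = (0.090259+0.014103)/2*3.2 = 0.167 m^3

0.167


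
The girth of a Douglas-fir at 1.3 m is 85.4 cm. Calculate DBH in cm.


Formula: DBH = C / pi
DBH = 85.4 / pi
pi = 3.14159...
DBH = 27.2 cm

27.2


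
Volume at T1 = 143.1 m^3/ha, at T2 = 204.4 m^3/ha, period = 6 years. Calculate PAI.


Formula: PAI = (V_T2 - V_T1) / (T2 - T1)
Volume increment = 204.4 - 143.1 = 61.3 m^3/ha
PAI = 61.3 / 6 = 10.22 m^3/ha/year

10.22


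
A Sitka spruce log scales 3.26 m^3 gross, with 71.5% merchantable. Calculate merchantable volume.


Formula: MV = V_total * (merchantable_pct / 100)
Merchantable fraction = 71.5% / 100 = 0.715
MV = 3.26 m^3 * 0.715 = 2.331 m^3

2.331


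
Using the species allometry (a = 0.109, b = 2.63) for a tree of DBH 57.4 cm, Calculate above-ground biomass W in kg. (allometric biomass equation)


Formula: W = a * DBH^b  (allometric power law)
DBH^b = 57.4^2.63 = 42260.8548
W = 0.109 * 42260.8548 = 4606.4 kg

4606.4


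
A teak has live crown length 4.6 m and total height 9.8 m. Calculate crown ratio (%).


Formula: Crown Ratio = (Crown Length / Total Height) * 100
CR = (4.6 m / 9.8 m) * 100
CR = 0.4694 * 100 = 46.9%

46.9


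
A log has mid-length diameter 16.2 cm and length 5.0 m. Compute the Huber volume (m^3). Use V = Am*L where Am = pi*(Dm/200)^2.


Huber: V = Am * L,  Am = pi*(Dm/200)^2
Am = pi*(16.2/200)^2 = 0.020612 m^2
V = 0.020612*5.0 = 0.1031 m^3

0.1031


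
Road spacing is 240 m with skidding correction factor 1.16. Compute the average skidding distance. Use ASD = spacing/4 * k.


Formula: ASD = (spacing / 4) * correction
Uncorrected distance = spacing / 4 = 240 / 4 = 60 m
ASD = 60 * 1.16 = 70 m

70


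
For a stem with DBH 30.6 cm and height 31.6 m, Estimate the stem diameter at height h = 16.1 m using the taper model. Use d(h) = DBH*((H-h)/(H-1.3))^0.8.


Taper: d(h) = DBH * ((H - h) / (H - 1.3))^0.8
Numerator = H - h = 31.6 - 16.1 = 15.5 m
Denominator = H - 1.3 = 31.6 - 1.3 = 30.3 m
Ratio = 15.5 / 30.3 = 0.51155
d = 30.6 * 0.51155^0.8 = 17.9 cm

17.9


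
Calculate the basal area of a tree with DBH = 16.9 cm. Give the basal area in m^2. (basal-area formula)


Formula: BA = pi * (DBH/2)^2 / 10000  (cm^2 to m^2)
Radius = DBH/2 = 16.9/2 = 8.45 cm
BA = pi * 8.45^2 / 10000
   = 224.3176 cm^2 / 10000
   = 0.0224 m^2

0.0224


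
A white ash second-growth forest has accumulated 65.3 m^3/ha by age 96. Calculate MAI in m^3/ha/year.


Formula: MAI = Total Volume / Stand Age
MAI = 65.3 m^3/ha / 96 years
MAI = 0.68 m^3/ha/year

0.68


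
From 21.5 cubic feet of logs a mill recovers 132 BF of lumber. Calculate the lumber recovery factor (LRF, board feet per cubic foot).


Formula: LRF = Lumber Output (BF) / Log Input (ft^3)
LRF = 132 BF / 21.5 ft^3
LRF = 6.14 BF/ft^3

6.14


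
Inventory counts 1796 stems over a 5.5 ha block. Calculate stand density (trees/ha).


Formula: Stand Density = N_trees / Area_ha
Density = 1796 trees / 5.5 ha
Density = 327 trees/ha

327


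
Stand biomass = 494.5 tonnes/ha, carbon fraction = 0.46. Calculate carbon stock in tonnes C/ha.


Formula: Carbon Stock = Biomass * Carbon Fraction
C = 494.5 t/ha * 0.46
C = 227.5 t C/ha

227.5


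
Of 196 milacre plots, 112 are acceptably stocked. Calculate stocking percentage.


Formula: Stocking % = stocked plots / total plots * 100
Stocking = 112 / 196 * 100
Stocking = 0.5714 * 100 = 57.1%

57.1


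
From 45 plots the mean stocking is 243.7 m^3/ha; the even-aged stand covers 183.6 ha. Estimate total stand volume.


Formula: Total Volume = Mean Volume per ha * Total Area
Total Volume = 243.7 m^3/ha * 183.6 ha
Total Volume = 44743 m^3

44743


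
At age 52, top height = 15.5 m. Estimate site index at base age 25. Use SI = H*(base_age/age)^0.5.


Formula: SI = H_dom * (base_age / age)^0.5
Age ratio = 25 / 52 = 0.48077
sqrt(age_ratio) = 0.69338
SI = 15.5 * 0.69338 = 10.7 m

10.7


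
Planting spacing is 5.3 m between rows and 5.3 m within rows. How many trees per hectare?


Formula: TPH = 10000 m^2/ha / (spacing_x * spacing_y)
Area per tree = 5.3 m * 5.3 m = 28.09 m^2
TPH = 10000 / 28.09 = 356 trees/ha

356


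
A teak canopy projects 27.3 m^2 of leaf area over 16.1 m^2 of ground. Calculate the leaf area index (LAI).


Formula: LAI = total leaf area / ground area  (dimensionless)
LAI = 27.3 m^2 / 16.1 m^2
LAI = 1.7

1.7


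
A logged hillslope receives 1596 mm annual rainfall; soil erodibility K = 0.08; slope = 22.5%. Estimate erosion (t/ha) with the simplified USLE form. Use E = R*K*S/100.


Formula: E = R * K * S / 100  (simplified USLE)
R * K = 1596 * 0.08 = 127.68
E = 127.68 * 22.5 / 100 = 28.73 t/ha

28.73


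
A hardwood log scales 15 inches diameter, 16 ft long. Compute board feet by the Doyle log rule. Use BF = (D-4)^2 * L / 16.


Doyle: BF = (D - 4)^2 * L / 16
Adjusted diameter = 15 - 4 = 11 in
(D-4)^2 = 11^2 = 121
BF = 121 * 16 / 16 = 121 BF

121


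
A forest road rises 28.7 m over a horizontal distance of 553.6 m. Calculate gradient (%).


Formula: Gradient = rise / run * 100
Gradient = 28.7 / 553.6 * 100 = 5.2%

5.2


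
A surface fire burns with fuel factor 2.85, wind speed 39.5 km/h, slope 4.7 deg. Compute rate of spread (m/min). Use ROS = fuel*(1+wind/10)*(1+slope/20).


Formula: ROS = fuel * (1 + wind/10) * (1 + slope/20)
Wind factor = 1 + 39.5/10 = 4.95
Slope factor = 1 + 4.7/20 = 1.235
ROS = 2.85 * 4.95 * 1.235 = 17.42 m/min

17.42


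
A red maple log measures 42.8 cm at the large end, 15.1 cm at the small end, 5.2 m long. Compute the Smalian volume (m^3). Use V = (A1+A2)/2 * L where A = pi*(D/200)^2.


Smalian: V = (A1 + A2)/2 * L,  A = pi*(D/200)^2
A1 = pi*(42.8/200)^2 = 0.143872 m^2
A2 = pi*(15.1/200)^2 = 0.017908 m^2
V = (0.143872+0.017908)/2*5.2 = 0.4206 m^3

0.4206


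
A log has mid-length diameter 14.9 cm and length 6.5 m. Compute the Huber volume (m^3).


Huber: V = Am * L,  Am = pi*(Dm/200)^2
Am = pi*(14.9/200)^2 = 0.017437 m^2
V = 0.017437*6.5 = 0.1133 m^3

0.1133


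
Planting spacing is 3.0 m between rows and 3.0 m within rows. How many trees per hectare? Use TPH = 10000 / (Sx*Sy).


Formula: TPH = 10000 m^2/ha / (spacing_x * spacing_y)
Area per tree = 3.0 m * 3.0 m = 9.0 m^2
TPH = 10000 / 9.0 = 1111 trees/ha

1111


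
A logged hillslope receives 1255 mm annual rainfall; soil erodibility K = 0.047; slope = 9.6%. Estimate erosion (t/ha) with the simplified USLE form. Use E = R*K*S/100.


Formula: E = R * K * S / 100  (simplified USLE)
R * K = 1255 * 0.047 = 58.985
E = 58.985 * 9.6 / 100 = 5.66 t/ha

5.66


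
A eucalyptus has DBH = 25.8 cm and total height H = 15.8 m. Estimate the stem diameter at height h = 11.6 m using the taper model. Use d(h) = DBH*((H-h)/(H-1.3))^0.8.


Taper: d(h) = DBH * ((H - h) / (H - 1.3))^0.8
Numerator = H - h = 15.8 - 11.6 = 4.2 m
Denominator = H - 1.3 = 15.8 - 1.3 = 14.5 m
Ratio = 4.2 / 14.5 = 0.28966
d = 25.8 * 0.28966^0.8 = 9.6 cm

9.6


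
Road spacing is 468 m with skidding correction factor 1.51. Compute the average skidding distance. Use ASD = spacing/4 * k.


Formula: ASD = (spacing / 4) * correction
Uncorrected distance = spacing / 4 = 468 / 4 = 117 m
ASD = 117 * 1.51 = 177 m

177


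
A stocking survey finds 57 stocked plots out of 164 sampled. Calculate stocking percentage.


Formula: Stocking % = stocked plots / total plots * 100
Stocking = 57 / 164 * 100
Stocking = 0.3476 * 100 = 34.8%

34.8


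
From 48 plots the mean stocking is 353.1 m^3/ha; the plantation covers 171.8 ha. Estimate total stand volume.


Formula: Total Volume = Mean Volume per ha * Total Area
Total Volume = 353.1 m^3/ha * 171.8 ha
Total Volume = 60663 m^3

60663


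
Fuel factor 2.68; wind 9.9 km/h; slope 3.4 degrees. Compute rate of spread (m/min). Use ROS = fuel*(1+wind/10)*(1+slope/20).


Formula: ROS = fuel * (1 + wind/10) * (1 + slope/20)
Wind factor = 1 + 9.9/10 = 1.99
Slope factor = 1 + 3.4/20 = 1.17
ROS = 2.68 * 1.99 * 1.17 = 6.24 m/min

6.24


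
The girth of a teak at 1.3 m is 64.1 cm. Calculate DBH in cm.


Formula: DBH = C / pi
DBH = 64.1 / pi
pi = 3.14159...
DBH = 20.4 cm

20.4


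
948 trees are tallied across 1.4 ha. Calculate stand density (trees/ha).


Formula: Stand Density = N_trees / Area_ha
Density = 948 trees / 1.4 ha
Density = 677 trees/ha

677


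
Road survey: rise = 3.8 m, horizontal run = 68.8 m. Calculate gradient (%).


Formula: Gradient = rise / run * 100
Gradient = 3.8 / 68.8 * 100 = 5.5%

5.5


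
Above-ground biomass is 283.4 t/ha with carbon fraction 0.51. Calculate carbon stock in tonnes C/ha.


Formula: Carbon Stock = Biomass * Carbon Fraction
C = 283.4 t/ha * 0.51
C = 144.5 t C/ha

144.5


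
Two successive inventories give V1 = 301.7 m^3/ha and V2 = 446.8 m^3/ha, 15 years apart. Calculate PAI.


Formula: PAI = (V_T2 - V_T1) / (T2 - T1)
Volume increment = 446.8 - 301.7 = 145.1 m^3/ha
PAI = 145.1 / 15 = 9.67 m^3/ha/year

9.67


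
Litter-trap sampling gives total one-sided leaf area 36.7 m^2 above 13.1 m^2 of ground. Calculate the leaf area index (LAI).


Formula: LAI = total leaf area / ground area  (dimensionless)
LAI = 36.7 m^2 / 13.1 m^2
LAI = 2.8

2.8


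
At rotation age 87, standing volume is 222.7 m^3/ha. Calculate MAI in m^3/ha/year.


Formula: MAI = Total Volume / Stand Age
MAI = 222.7 m^3/ha / 87 years
MAI = 2.56 m^3/ha/year

2.56


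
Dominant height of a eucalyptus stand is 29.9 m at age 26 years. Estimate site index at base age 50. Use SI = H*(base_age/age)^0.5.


Formula: SI = H_dom * (base_age / age)^0.5
Age ratio = 50 / 26 = 1.92308
sqrt(age_ratio) = 1.38675
SI = 29.9 * 1.38675 = 41.5 m

41.5


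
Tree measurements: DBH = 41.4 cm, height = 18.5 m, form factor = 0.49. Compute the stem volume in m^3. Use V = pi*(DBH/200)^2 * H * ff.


Formula: V = pi * (DBH/200)^2 * H * ff
Radius = DBH/200 = 41.4/200 = 0.207 m
Radius^2 = 0.207^2 = 0.042849 m^2
V = pi * 0.042849 * 18.5 * 0.49
V = 1.22 m^3

1.22


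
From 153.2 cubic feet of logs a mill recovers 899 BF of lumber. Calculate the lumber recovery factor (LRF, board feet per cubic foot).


Formula: LRF = Lumber Output (BF) / Log Input (ft^3)
LRF = 899 BF / 153.2 ft^3
LRF = 5.87 BF/ft^3

5.87


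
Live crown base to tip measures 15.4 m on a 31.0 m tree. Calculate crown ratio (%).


Formula: Crown Ratio = (Crown Length / Total Height) * 100
CR = (15.4 m / 31.0 m) * 100
CR = 0.4968 * 100 = 49.7%

49.7


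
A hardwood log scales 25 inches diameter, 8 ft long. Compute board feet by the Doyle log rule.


Doyle: BF = (D - 4)^2 * L / 16
Adjusted diameter = 25 - 4 = 21 in
(D-4)^2 = 21^2 = 441
BF = 441 * 8 / 16 = 221 BF

221


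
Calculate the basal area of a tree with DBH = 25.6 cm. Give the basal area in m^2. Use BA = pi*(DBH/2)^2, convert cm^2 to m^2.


Formula: BA = pi * (DBH/2)^2 / 10000  (cm^2 to m^2)
Radius = DBH/2 = 25.6/2 = 12.8 cm
BA = pi * 12.8^2 / 10000
   = 514.7185 cm^2 / 10000
   = 0.0515 m^2

0.0515


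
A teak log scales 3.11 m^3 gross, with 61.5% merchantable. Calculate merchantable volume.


Formula: MV = V_total * (merchantable_pct / 100)
Merchantable fraction = 61.5% / 100 = 0.615
MV = 3.11 m^3 * 0.615 = 1.913 m^3

1.913


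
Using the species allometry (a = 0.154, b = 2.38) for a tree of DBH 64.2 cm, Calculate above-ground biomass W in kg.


Formula: W = a * DBH^b  (allometric power law)
DBH^b = 64.2^2.38 = 20041.6451
W = 0.154 * 20041.6451 = 3086.4 kg

3086.4


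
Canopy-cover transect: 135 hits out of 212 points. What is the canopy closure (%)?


Formula: Canopy closure = covered points / total points * 100
Closure = 135 / 212 * 100
Closure = 0.6368 * 100 = 63.7%

63.7


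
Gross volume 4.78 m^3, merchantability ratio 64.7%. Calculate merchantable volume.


Formula: MV = V_total * (merchantable_pct / 100)
Merchantable fraction = 64.7% / 100 = 0.647
MV = 4.78 m^3 * 0.647 = 3.093 m^3

3.093


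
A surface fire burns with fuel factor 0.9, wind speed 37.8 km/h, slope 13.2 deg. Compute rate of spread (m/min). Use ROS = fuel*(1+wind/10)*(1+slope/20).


Formula: ROS = fuel * (1 + wind/10) * (1 + slope/20)
Wind factor = 1 + 37.8/10 = 4.78
Slope factor = 1 + 13.2/20 = 1.66
ROS = 0.9 * 4.78 * 1.66 = 7.14 m/min

7.14


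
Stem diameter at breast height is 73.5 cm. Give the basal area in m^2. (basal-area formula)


Formula: BA = pi * (DBH/2)^2 / 10000  (cm^2 to m^2)
Radius = DBH/2 = 73.5/2 = 36.75 cm
BA = pi * 36.75^2 / 10000
   = 4242.9172 cm^2 / 10000
   = 0.4243 m^2

0.4243


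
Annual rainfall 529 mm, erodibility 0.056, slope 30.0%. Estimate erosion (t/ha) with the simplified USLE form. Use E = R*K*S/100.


Formula: E = R * K * S / 100  (simplified USLE)
R * K = 529 * 0.056 = 29.624
E = 29.624 * 30.0 / 100 = 8.89 t/ha

8.89


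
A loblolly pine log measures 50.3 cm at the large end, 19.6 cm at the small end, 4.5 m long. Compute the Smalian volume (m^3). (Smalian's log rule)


Smalian: V = (A1 + A2)/2 * L,  A = pi*(D/200)^2
A1 = pi*(50.3/200)^2 = 0.198713 m^2
A2 = pi*(19.6/200)^2 = 0.030172 m^2
V = (0.198713+0.030172)/2*4.5 = 0.515 m^3

0.515


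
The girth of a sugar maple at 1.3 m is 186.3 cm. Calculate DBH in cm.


Formula: DBH = C / pi
DBH = 186.3 / pi
pi = 3.14159...
DBH = 59.3 cm

59.3
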